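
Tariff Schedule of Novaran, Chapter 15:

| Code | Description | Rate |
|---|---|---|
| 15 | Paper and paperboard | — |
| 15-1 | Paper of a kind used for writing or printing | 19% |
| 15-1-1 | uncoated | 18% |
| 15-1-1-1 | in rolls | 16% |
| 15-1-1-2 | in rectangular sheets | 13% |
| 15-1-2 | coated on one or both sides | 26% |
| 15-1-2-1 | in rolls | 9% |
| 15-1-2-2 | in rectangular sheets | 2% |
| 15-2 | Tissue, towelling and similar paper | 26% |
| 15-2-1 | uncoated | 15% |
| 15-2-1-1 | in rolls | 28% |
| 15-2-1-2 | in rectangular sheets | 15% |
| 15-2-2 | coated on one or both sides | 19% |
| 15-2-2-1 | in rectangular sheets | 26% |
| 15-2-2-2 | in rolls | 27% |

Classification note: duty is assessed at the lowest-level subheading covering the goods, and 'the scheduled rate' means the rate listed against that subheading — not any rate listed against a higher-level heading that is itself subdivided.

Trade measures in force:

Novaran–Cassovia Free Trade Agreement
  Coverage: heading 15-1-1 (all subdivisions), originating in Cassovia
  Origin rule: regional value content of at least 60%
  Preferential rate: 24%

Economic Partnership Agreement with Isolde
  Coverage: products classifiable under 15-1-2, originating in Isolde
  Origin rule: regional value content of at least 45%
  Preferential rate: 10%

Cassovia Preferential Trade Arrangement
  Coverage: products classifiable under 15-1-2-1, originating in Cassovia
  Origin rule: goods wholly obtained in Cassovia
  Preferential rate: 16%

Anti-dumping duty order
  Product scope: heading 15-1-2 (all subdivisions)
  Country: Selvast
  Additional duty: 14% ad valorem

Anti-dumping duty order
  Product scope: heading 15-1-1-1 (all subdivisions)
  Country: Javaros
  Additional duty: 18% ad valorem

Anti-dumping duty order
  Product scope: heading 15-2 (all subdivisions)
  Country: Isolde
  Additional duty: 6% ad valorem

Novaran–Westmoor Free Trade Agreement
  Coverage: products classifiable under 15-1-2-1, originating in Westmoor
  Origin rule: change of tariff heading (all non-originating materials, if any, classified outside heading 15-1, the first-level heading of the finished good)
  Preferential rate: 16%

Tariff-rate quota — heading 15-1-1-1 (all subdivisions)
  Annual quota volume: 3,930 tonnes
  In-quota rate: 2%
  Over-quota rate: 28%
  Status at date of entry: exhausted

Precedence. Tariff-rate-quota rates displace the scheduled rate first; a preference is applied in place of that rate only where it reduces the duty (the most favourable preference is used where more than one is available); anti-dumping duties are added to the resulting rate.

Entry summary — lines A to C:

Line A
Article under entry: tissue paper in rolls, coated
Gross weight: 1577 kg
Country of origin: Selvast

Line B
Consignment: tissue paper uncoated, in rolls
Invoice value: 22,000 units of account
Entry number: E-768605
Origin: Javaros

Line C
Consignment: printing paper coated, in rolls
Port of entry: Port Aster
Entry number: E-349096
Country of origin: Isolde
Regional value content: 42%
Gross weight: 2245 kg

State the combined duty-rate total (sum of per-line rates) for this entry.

Line A: tissue paper → 15-2; coated → 15-2-2; in rolls → 15-2-2-2. Scheduled 27%. No special measure applies. → 27%.
Line B: tissue paper → 15-2; uncoated → 15-2-1; in rolls → 15-2-1-1. Scheduled 28%. No special measure applies. → 28%.
Line C: printing paper → 15-1; coated → 15-1-2; in rolls → 15-1-2-1. Scheduled 9%. Isolde agreement on 15-1-2: RVC < 45%. → 9%.
Sum: 27% + 28% + 9% = 64%.

64%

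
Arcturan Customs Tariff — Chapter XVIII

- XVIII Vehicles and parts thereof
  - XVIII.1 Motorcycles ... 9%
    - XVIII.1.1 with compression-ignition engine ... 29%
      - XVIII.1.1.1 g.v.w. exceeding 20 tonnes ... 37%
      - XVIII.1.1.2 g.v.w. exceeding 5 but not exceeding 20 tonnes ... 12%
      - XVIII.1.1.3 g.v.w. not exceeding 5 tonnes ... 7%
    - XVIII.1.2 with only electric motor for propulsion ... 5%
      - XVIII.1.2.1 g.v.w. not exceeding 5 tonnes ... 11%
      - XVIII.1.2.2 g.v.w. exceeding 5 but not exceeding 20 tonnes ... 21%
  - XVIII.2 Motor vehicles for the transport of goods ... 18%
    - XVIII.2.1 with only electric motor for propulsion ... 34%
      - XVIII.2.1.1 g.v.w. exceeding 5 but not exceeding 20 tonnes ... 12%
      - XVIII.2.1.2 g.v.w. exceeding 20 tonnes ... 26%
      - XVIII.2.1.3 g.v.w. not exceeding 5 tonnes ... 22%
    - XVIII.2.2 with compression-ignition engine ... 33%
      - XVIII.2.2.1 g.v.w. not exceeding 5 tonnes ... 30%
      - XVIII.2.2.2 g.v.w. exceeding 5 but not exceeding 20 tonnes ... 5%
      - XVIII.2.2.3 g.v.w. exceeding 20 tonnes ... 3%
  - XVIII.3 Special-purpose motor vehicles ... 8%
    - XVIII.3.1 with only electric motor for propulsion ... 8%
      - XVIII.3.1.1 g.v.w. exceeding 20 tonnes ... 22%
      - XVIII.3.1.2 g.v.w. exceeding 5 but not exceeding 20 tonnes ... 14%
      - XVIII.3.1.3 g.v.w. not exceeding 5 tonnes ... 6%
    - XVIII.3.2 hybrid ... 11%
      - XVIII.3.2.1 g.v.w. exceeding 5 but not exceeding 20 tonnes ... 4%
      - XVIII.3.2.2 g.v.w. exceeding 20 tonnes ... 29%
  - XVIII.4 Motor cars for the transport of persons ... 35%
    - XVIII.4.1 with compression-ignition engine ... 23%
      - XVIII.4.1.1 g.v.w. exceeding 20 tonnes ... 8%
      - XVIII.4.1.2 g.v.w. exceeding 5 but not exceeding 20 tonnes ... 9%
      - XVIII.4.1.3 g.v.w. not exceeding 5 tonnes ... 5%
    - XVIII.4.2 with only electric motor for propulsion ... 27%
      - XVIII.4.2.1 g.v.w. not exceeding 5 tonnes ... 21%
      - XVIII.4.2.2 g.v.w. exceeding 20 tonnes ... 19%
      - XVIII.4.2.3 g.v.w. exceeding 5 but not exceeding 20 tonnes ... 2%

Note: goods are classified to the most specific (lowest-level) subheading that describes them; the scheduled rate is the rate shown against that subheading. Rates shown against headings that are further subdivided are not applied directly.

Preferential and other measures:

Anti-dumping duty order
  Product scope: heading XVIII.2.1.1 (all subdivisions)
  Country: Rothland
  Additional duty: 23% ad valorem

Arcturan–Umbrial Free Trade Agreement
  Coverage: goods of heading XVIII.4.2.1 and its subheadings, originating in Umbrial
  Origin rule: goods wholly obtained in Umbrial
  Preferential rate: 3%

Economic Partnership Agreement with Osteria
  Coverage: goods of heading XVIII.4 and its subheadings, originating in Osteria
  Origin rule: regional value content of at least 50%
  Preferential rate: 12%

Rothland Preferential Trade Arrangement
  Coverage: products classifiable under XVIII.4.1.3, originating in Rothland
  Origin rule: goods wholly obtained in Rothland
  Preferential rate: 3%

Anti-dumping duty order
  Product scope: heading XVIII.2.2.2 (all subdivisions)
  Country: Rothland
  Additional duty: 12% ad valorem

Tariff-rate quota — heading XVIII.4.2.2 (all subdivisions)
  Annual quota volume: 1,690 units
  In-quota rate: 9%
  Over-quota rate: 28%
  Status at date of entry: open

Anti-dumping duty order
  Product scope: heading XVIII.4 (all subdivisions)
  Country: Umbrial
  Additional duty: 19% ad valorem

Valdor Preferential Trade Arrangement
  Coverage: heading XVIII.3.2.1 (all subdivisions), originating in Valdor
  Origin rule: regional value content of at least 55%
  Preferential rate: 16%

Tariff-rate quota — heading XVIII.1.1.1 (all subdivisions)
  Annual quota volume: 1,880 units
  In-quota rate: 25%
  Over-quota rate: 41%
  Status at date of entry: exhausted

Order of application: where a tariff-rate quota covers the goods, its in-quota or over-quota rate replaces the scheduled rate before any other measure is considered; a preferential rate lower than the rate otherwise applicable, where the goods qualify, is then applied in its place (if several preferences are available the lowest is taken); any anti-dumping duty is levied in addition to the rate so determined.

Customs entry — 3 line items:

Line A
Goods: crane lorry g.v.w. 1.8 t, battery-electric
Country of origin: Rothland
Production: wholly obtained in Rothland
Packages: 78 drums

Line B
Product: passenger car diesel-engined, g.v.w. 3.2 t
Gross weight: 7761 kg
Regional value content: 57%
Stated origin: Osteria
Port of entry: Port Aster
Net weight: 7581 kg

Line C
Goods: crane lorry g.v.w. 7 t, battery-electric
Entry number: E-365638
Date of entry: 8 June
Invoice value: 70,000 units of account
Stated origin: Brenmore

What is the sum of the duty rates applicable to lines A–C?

Line A: crane lorry → XVIII.3; battery-electric → XVIII.3.1; g.v.w. 1.8 t → XVIII.3.1.3. Scheduled 6%. Rothland agreement on XVIII.4.1.3: XVIII.3.1.3 not covered. → 6%.
Line B: passenger car → XVIII.4; diesel-engined → XVIII.4.1; g.v.w. 3.2 t → XVIII.4.1.3. Scheduled 5%. Osteria agreement on XVIII.4: RVC ≥ 50% → 12% available; preference 12% not lower than 5% → no reduction. → 5%.
Line C: crane lorry → XVIII.3; battery-electric → XVIII.3.1; g.v.w. 7 t → XVIII.3.1.2. Scheduled 14%. No special measure applies. → 14%.
Sum: 6% + 5% + 14% = 25%.

25%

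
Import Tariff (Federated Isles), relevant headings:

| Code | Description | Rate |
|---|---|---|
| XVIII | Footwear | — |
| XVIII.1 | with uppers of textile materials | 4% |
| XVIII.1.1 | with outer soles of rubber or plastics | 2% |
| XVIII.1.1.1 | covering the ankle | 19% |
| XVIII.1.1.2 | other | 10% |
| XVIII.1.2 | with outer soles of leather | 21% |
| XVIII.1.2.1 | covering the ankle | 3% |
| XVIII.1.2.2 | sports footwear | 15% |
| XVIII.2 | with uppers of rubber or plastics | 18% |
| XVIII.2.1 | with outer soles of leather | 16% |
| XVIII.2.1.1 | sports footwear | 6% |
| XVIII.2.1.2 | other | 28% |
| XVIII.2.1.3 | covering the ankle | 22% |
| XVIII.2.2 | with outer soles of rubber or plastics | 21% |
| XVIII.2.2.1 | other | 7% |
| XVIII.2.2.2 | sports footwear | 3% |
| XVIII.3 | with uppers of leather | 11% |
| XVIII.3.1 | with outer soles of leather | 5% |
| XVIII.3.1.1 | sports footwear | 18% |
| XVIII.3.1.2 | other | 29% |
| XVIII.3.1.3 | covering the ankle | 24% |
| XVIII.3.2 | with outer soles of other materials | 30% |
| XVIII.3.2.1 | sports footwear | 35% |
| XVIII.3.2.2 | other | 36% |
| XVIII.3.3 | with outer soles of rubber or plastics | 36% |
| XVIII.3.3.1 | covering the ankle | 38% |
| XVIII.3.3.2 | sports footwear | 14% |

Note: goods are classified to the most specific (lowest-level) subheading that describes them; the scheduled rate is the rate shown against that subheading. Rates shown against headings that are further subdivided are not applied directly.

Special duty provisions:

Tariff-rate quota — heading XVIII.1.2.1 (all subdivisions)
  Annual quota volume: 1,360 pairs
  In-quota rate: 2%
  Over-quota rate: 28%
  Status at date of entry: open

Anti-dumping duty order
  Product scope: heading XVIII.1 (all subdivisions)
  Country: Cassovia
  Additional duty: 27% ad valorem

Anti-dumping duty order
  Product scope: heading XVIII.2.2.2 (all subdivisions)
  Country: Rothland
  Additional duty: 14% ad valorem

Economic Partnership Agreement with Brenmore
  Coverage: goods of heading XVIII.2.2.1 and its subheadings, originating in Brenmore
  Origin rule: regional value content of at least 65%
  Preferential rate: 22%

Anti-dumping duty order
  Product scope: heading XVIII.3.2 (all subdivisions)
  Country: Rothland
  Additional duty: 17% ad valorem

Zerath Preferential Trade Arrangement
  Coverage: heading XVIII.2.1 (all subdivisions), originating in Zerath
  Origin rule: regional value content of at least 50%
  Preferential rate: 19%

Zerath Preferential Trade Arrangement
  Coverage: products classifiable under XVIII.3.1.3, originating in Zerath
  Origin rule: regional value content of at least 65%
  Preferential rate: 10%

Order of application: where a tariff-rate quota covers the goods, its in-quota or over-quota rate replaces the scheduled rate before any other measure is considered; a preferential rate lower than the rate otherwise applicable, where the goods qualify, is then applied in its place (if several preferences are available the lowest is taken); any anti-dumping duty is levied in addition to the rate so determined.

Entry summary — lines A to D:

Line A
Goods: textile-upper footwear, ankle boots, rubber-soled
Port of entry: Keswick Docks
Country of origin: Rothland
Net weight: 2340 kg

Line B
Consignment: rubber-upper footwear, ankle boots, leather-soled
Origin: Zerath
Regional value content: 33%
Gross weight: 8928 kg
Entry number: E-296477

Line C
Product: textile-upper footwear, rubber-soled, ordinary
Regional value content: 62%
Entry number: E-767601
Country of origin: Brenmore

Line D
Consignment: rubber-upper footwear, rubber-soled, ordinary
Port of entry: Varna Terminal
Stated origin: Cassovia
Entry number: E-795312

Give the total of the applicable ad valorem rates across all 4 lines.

Line A: textile-upper → XVIII.1; rubber-soled → XVIII.1.1; ankle boots → XVIII.1.1.1. Scheduled 19%. No special measure applies. → 19%.
Line B: rubber-upper → XVIII.2; leather-soled → XVIII.2.1; ankle boots → XVIII.2.1.3. Scheduled 22%. Zerath agreement on XVIII.2.1: RVC < 50%; Zerath agreement on XVIII.3.1.3: XVIII.2.1.3 not covered. → 22%.
Line C: textile-upper → XVIII.1; rubber-soled → XVIII.1.1; ordinary → XVIII.1.1.2. Scheduled 10%. Brenmore agreement on XVIII.2.2.1: XVIII.1.1.2 not covered. → 10%.
Line D: rubber-upper → XVIII.2; rubber-soled → XVIII.2.2; ordinary → XVIII.2.2.1. Scheduled 7%. No special measure applies. → 7%.
Sum: 19% + 22% + 10% + 7% = 58%.

58%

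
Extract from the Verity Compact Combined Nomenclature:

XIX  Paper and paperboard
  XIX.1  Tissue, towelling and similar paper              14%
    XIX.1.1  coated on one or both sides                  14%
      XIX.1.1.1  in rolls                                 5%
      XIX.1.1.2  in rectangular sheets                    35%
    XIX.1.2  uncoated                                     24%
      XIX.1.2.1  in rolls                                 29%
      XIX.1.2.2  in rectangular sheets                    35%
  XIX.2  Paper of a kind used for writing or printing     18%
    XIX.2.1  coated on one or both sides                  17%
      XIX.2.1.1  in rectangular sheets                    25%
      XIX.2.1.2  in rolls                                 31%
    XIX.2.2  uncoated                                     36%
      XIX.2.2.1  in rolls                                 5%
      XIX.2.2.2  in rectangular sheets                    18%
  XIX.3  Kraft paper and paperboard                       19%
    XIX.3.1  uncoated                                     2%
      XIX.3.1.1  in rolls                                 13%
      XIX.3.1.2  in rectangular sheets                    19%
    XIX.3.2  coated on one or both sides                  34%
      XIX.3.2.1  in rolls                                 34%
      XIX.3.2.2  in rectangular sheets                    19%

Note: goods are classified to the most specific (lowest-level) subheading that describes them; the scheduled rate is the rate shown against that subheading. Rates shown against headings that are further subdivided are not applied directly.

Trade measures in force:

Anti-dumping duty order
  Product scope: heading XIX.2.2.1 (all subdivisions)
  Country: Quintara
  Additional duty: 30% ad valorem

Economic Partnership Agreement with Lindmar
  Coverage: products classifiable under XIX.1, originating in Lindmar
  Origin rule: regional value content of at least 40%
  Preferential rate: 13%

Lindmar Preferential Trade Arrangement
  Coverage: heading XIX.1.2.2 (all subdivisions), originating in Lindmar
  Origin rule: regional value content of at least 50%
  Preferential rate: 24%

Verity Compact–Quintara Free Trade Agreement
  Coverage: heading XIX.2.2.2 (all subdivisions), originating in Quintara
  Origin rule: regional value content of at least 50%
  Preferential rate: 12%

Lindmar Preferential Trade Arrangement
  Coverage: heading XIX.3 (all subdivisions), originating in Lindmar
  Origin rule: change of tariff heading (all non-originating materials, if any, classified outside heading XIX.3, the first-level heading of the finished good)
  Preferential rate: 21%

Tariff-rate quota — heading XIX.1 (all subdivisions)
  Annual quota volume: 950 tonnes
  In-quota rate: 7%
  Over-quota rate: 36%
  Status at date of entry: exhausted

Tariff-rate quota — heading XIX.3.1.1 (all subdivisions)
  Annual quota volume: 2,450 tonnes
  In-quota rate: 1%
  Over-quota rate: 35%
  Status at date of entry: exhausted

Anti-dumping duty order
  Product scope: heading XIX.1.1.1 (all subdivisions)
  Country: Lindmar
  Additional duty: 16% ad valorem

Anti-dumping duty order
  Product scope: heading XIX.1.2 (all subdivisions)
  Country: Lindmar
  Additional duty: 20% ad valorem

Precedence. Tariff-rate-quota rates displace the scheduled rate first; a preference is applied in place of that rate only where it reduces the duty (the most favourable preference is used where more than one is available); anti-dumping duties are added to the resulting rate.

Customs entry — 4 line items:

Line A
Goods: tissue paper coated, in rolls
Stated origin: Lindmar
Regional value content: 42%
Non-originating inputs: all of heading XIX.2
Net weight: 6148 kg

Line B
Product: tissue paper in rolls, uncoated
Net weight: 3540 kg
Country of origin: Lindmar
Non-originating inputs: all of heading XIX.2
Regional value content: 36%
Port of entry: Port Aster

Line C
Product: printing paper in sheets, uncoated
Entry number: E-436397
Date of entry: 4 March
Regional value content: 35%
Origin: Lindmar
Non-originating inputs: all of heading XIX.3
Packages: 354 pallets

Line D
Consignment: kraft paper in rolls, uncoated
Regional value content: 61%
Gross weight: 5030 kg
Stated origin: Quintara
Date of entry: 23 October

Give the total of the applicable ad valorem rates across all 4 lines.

138%

Line A: tissue paper → XIX.1; coated → XIX.1.1; in rolls → XIX.1.1.1. Scheduled 5%. quota on XIX.1 exhausted → over-quota 36%; Lindmar agreement on XIX.1: RVC ≥ 40% → 13% available; Lindmar agreement on XIX.1.2.2: XIX.1.1.1 not covered; Lindmar agreement on XIX.3: XIX.1.1.1 not covered; preferential 13%; anti-dumping (Lindmar, XIX.1.1.1): +16%; total 13% + 16% = 29%. → 29%.
Line B: tissue paper → XIX.1; uncoated → XIX.1.2; in rolls → XIX.1.2.1. Scheduled 29%. quota on XIX.1 exhausted → over-quota 36%; Lindmar agreement on XIX.1: RVC < 40%; Lindmar agreement on XIX.1.2.2: XIX.1.2.1 not covered; Lindmar agreement on XIX.3: XIX.1.2.1 not covered; anti-dumping (Lindmar, XIX.1.2): +20%; total 36% + 20% = 56%. → 56%.
Line C: printing paper → XIX.2; uncoated → XIX.2.2; in sheets → XIX.2.2.2. Scheduled 18%. Lindmar agreement on XIX.1: XIX.2.2.2 not covered; Lindmar agreement on XIX.1.2.2: XIX.2.2.2 not covered; Lindmar agreement on XIX.3: XIX.2.2.2 not covered. → 18%.
Line D: kraft paper → XIX.3; uncoated → XIX.3.1; in rolls → XIX.3.1.1. Scheduled 13%. quota on XIX.3.1.1 exhausted → over-quota 35%; Quintara agreement on XIX.2.2.2: XIX.3.1.1 not covered. → 35%.
Sum: 29% + 56% + 18% + 35% = 138%.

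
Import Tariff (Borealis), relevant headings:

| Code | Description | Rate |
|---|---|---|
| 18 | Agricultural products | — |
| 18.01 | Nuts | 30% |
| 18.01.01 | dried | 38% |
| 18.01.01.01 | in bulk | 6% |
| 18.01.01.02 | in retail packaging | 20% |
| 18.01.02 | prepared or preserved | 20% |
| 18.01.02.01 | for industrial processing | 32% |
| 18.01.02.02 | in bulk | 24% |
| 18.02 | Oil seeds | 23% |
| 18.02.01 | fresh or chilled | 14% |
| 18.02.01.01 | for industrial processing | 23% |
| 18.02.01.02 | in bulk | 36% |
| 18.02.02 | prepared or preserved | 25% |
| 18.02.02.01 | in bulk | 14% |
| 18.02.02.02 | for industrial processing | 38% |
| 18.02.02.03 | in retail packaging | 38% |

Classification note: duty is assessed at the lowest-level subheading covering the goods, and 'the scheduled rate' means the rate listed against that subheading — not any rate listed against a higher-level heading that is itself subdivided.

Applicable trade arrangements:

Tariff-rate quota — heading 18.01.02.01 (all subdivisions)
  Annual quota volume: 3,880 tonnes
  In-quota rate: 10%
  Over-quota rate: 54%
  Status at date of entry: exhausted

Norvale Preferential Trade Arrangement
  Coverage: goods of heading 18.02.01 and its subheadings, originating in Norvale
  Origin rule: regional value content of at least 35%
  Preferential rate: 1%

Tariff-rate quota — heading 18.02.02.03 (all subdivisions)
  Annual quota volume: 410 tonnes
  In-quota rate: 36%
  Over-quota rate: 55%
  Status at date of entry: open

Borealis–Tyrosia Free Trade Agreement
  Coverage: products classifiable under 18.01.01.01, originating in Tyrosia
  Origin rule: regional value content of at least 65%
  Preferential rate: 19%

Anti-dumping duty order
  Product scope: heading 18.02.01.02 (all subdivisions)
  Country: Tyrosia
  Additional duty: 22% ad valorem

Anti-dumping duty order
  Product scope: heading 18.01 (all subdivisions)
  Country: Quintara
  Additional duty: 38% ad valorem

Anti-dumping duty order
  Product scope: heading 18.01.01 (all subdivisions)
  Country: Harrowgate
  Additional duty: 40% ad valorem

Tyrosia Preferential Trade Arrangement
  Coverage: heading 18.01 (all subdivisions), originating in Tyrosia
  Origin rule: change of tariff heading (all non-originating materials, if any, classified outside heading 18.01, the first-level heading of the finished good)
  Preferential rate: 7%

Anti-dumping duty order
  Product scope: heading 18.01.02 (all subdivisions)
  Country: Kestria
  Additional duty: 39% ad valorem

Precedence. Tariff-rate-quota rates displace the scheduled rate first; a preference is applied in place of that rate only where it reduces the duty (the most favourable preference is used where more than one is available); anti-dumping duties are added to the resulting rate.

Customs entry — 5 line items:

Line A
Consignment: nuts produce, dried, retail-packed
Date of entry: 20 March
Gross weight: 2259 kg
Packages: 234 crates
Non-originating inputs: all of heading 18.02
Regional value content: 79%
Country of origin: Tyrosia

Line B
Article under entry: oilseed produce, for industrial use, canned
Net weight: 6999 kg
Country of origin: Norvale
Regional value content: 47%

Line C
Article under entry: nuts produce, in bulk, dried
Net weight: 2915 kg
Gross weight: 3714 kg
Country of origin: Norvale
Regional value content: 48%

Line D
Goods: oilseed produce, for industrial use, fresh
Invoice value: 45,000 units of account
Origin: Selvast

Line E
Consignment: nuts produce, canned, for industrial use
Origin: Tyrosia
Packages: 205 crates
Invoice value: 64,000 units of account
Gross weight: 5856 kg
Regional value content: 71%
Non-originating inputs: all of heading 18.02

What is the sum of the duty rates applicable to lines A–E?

Line A: nuts → 18.01; dried → 18.01.01; retail-packed → 18.01.01.02. Scheduled 20%. Tyrosia agreement on 18.01.01.01: 18.01.01.02 not covered; Tyrosia agreement on 18.01: CTH met → 7% available; preferential 7%. → 7%.
Line B: oilseed → 18.02; canned → 18.02.02; for industrial use → 18.02.02.02. Scheduled 38%. Norvale agreement on 18.02.01: 18.02.02.02 not covered. → 38%.
Line C: nuts → 18.01; dried → 18.01.01; in bulk → 18.01.01.01. Scheduled 6%. Norvale agreement on 18.02.01: 18.01.01.01 not covered. → 6%.
Line D: oilseed → 18.02; fresh → 18.02.01; for industrial use → 18.02.01.01. Scheduled 23%. No special measure applies. → 23%.
Line E: nuts → 18.01; canned → 18.01.02; for industrial use → 18.01.02.01. Scheduled 32%. quota on 18.01.02.01 exhausted → over-quota 54%; Tyrosia agreement on 18.01.01.01: 18.01.02.01 not covered; Tyrosia agreement on 18.01: CTH met → 7% available; preferential 7%. → 7%.
Sum: 7% + 38% + 6% + 23% + 7% = 81%.

81%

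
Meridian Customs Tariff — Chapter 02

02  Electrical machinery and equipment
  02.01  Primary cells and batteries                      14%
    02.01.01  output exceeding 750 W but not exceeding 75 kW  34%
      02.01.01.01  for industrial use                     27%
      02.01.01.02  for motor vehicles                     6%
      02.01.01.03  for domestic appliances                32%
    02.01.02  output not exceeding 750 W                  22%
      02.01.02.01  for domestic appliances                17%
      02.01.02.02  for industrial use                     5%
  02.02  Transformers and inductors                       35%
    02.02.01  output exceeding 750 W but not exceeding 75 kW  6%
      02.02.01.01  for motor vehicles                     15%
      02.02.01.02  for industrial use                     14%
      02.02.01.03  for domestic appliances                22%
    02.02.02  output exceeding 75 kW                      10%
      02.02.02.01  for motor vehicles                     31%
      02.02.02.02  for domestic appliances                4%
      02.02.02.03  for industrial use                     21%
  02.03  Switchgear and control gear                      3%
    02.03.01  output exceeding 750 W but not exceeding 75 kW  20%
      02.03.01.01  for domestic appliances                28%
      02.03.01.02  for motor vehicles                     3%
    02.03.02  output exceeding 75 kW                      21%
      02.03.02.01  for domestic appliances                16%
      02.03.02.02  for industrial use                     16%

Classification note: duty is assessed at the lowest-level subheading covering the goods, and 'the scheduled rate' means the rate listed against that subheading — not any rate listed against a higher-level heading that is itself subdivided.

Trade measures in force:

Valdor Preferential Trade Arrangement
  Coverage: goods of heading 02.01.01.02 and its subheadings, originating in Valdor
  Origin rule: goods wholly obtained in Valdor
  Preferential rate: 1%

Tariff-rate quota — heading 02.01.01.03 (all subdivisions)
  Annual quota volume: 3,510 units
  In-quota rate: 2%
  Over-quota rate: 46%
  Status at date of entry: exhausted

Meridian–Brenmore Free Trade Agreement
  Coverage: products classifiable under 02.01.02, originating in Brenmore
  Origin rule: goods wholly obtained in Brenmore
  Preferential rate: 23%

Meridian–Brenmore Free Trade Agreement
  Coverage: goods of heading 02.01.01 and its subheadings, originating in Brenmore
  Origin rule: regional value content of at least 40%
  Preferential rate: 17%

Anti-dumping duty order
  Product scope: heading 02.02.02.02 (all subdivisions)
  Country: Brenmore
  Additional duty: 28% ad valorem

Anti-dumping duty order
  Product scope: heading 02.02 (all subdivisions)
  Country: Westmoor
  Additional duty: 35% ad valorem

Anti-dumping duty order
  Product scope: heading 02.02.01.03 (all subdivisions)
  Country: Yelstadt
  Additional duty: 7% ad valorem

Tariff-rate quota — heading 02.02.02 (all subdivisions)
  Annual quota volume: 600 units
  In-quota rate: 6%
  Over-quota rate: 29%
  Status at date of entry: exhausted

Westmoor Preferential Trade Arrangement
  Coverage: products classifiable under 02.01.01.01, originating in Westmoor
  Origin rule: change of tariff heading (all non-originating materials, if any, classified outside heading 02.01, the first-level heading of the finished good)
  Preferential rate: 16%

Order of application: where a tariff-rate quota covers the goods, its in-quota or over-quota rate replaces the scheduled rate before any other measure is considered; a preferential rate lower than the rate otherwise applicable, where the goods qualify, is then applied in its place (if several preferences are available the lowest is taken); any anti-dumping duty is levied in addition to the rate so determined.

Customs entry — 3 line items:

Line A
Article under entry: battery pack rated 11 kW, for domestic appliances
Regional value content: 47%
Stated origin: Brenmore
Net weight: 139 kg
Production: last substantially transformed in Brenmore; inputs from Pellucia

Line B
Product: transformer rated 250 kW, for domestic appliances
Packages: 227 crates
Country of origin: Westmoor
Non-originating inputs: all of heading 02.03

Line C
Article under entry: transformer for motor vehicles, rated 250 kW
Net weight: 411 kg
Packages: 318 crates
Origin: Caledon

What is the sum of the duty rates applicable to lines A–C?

Line A: battery pack → 02.01; rated 11 kW → 02.01.01; for domestic appliances → 02.01.01.03. Scheduled 32%. quota on 02.01.01.03 exhausted → over-quota 46%; Brenmore agreement on 02.01.02: 02.01.01.03 not covered; Brenmore agreement on 02.01.01: RVC ≥ 40% → 17% available; preferential 17%. → 17%.
Line B: transformer → 02.02; rated 250 kW → 02.02.02; for domestic appliances → 02.02.02.02. Scheduled 4%. quota on 02.02.02 exhausted → over-quota 29%; Westmoor agreement on 02.01.01.01: 02.02.02.02 not covered; anti-dumping (Westmoor, 02.02): +35%; total 29% + 35% = 64%. → 64%.
Line C: transformer → 02.02; rated 250 kW → 02.02.02; for motor vehicles → 02.02.02.01. Scheduled 31%. quota on 02.02.02 exhausted → over-quota 29%. → 29%.
Sum: 17% + 64% + 29% = 110%.

110%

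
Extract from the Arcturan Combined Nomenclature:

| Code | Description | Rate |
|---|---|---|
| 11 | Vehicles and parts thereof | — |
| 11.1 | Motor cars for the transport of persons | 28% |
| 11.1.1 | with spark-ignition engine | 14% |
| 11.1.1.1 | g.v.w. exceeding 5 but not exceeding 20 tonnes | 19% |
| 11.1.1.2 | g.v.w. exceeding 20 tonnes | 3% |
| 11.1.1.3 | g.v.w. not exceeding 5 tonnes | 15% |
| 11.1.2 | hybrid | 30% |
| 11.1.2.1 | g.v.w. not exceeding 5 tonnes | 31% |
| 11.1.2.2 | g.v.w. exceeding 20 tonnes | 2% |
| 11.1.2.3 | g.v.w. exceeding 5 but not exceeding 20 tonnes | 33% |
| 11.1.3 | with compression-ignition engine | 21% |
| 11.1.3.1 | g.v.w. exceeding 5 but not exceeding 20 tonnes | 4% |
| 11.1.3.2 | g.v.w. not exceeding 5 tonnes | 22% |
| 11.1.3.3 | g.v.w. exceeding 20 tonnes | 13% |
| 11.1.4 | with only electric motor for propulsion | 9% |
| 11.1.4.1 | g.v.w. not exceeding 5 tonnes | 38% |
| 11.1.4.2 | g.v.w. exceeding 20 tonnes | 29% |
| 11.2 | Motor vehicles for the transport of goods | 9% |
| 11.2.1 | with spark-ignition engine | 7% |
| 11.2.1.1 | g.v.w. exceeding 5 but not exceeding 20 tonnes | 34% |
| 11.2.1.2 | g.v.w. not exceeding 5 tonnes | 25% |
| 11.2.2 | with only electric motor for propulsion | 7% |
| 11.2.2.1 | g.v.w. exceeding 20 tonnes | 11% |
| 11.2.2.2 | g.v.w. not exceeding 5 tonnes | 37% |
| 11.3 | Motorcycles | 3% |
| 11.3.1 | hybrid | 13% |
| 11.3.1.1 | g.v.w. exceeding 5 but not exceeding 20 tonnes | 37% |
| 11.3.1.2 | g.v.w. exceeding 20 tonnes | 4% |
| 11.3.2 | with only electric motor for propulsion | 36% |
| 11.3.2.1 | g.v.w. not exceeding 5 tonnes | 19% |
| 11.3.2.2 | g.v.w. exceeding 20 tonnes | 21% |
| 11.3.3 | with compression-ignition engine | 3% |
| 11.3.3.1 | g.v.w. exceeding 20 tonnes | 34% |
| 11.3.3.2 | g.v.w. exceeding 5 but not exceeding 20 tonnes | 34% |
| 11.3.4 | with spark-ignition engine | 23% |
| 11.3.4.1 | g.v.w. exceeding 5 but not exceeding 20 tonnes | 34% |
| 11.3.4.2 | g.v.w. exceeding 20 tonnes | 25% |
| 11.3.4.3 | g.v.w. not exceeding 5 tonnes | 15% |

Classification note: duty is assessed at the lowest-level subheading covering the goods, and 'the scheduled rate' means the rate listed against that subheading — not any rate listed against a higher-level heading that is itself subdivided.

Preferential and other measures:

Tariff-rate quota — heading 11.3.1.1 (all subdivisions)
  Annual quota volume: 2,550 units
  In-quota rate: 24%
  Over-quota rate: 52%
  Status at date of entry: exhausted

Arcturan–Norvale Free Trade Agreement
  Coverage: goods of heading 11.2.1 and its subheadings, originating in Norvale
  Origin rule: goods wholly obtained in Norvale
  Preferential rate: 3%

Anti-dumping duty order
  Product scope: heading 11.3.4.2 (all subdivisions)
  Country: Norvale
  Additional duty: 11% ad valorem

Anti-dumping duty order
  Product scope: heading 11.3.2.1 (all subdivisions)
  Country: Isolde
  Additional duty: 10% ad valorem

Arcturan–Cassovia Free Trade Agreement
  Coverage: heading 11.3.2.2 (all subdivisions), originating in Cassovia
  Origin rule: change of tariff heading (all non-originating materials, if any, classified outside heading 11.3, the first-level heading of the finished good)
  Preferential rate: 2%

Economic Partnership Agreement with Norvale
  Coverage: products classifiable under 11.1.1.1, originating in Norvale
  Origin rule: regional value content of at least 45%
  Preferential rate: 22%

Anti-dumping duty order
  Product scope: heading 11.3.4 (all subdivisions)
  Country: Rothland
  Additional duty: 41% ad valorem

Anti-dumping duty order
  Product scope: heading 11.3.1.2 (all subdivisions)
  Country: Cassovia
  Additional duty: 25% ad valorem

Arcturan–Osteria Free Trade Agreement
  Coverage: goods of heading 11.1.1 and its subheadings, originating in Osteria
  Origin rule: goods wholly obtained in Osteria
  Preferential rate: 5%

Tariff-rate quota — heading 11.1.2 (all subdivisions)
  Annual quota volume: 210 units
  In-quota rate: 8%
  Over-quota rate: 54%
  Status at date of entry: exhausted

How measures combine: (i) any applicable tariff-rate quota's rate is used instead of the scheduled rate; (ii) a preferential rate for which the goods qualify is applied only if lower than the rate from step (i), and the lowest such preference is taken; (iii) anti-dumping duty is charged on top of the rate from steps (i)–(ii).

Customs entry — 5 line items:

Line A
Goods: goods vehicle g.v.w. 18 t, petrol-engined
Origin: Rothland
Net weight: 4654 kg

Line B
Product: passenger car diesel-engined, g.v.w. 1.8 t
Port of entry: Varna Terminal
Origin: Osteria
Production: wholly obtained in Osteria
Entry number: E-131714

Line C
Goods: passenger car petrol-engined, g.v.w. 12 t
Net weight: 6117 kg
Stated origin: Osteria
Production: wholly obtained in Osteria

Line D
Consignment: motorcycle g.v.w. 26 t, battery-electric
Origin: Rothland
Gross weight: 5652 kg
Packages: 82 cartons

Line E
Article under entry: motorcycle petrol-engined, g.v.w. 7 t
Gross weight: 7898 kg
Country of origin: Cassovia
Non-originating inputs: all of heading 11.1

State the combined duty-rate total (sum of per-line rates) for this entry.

116%

Line A: goods vehicle → 11.2; petrol-engined → 11.2.1; g.v.w. 18 t → 11.2.1.1. Scheduled 34%. No special measure applies. → 34%.
Line B: passenger car → 11.1; diesel-engined → 11.1.3; g.v.w. 1.8 t → 11.1.3.2. Scheduled 22%. Osteria agreement on 11.1.1: 11.1.3.2 not covered. → 22%.
Line C: passenger car → 11.1; petrol-engined → 11.1.1; g.v.w. 12 t → 11.1.1.1. Scheduled 19%. Osteria agreement on 11.1.1: wholly obtained → 5% available; preferential 5%. → 5%.
Line D: motorcycle → 11.3; battery-electric → 11.3.2; g.v.w. 26 t → 11.3.2.2. Scheduled 21%. No special measure applies. → 21%.
Line E: motorcycle → 11.3; petrol-engined → 11.3.4; g.v.w. 7 t → 11.3.4.1. Scheduled 34%. Cassovia agreement on 11.3.2.2: 11.3.4.1 not covered. → 34%.
Sum: 34% + 22% + 5% + 21% + 34% = 116%.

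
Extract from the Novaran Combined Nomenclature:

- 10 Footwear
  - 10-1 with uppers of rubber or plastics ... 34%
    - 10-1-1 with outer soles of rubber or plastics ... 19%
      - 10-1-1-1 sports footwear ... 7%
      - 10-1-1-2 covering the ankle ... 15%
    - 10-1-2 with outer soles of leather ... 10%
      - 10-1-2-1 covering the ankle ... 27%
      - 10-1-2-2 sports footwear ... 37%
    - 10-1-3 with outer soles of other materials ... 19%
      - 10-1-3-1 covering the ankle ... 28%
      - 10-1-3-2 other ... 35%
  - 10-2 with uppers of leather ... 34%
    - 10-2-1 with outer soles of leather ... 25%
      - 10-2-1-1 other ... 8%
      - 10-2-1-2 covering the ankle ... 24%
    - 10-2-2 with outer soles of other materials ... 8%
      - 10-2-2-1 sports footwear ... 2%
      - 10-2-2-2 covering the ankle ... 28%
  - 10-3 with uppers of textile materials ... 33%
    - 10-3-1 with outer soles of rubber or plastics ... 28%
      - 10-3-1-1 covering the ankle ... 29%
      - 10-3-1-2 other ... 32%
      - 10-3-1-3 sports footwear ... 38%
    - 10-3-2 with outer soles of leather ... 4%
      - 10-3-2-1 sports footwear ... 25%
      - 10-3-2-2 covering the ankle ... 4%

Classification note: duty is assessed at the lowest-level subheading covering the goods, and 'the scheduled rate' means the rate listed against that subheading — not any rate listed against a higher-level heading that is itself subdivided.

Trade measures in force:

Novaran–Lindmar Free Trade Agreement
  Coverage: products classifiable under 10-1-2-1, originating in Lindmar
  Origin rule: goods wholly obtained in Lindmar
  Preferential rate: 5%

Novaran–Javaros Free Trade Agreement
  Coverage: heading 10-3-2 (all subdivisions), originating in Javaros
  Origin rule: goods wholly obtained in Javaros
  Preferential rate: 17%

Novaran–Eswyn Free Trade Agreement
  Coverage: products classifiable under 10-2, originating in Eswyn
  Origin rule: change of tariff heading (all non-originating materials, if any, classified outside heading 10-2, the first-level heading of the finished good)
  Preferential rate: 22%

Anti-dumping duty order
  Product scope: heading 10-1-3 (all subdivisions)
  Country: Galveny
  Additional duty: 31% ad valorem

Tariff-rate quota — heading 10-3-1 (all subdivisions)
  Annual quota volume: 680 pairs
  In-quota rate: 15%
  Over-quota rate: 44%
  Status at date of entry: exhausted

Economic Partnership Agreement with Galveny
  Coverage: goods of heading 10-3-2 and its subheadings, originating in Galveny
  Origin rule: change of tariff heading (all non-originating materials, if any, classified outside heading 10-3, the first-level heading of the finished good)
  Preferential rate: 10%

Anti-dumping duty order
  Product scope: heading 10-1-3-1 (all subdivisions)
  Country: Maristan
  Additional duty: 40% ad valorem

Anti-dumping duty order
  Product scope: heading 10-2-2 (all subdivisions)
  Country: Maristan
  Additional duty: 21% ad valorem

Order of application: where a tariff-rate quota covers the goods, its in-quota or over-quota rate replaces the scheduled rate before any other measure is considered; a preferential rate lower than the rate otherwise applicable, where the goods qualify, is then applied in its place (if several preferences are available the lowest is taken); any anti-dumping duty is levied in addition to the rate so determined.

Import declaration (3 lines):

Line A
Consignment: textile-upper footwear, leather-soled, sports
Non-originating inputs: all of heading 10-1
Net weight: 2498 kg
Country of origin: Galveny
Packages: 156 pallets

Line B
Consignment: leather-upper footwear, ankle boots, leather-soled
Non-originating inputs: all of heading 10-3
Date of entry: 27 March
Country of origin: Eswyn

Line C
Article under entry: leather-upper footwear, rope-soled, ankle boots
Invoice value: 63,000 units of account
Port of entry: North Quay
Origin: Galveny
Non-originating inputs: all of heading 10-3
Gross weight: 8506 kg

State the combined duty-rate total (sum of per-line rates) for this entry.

Line A: textile-upper → 10-3; leather-soled → 10-3-2; sports → 10-3-2-1. Scheduled 25%. Galveny agreement on 10-3-2: CTH met → 10% available; preferential 10%. → 10%.
Line B: leather-upper → 10-2; leather-soled → 10-2-1; ankle boots → 10-2-1-2. Scheduled 24%. Eswyn agreement on 10-2: CTH met → 22% available; preferential 22%. → 22%.
Line C: leather-upper → 10-2; rope-soled → 10-2-2; ankle boots → 10-2-2-2. Scheduled 28%. Galveny agreement on 10-3-2: 10-2-2-2 not covered. → 28%.
Sum: 10% + 22% + 28% = 60%.

60%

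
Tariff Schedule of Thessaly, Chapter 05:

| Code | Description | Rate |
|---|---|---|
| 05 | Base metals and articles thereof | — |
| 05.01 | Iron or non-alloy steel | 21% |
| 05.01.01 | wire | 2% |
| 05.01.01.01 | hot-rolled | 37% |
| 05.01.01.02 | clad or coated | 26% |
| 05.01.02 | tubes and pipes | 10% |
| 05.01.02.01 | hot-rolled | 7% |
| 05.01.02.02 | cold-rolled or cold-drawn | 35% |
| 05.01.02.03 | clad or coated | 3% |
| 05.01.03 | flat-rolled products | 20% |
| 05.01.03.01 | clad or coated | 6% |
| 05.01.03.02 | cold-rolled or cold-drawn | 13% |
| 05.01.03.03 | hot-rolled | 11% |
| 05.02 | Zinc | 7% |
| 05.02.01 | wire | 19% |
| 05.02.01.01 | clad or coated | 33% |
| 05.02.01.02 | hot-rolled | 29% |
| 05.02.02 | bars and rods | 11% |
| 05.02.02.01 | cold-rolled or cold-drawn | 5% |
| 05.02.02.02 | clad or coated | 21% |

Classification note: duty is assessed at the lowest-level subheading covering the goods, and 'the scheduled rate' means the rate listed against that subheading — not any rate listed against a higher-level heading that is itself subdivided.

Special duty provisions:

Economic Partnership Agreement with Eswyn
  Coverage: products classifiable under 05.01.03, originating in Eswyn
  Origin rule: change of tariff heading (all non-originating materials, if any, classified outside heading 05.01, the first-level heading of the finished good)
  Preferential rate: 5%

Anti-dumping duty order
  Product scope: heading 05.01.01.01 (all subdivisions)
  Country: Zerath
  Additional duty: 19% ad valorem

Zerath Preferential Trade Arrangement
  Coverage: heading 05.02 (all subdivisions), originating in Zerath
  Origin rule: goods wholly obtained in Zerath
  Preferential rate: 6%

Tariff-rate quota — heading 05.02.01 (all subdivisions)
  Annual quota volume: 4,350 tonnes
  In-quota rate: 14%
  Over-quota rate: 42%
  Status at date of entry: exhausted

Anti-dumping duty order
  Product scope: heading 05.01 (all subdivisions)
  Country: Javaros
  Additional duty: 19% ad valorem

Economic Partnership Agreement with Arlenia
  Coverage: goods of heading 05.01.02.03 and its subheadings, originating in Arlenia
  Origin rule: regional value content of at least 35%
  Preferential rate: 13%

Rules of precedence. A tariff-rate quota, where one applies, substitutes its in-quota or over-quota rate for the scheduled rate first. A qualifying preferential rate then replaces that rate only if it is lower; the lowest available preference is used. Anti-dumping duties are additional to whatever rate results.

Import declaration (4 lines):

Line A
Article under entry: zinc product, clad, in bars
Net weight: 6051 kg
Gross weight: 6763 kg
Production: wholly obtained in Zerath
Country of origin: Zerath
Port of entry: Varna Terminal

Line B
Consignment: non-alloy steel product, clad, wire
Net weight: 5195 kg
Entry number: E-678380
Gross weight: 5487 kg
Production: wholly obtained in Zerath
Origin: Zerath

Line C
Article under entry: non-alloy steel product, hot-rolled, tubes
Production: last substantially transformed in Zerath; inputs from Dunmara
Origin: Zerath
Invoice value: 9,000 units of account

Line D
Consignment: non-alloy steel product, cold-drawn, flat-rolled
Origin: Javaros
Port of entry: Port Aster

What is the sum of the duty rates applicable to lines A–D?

71%

Line A: zinc → 05.02; in bars → 05.02.02; clad → 05.02.02.02. Scheduled 21%. Zerath agreement on 05.02: wholly obtained → 6% available; preferential 6%. → 6%.
Line B: non-alloy steel → 05.01; wire → 05.01.01; clad → 05.01.01.02. Scheduled 26%. Zerath agreement on 05.02: 05.01.01.02 not covered. → 26%.
Line C: non-alloy steel → 05.01; tubes → 05.01.02; hot-rolled → 05.01.02.01. Scheduled 7%. Zerath agreement on 05.02: 05.01.02.01 not covered. → 7%.
Line D: non-alloy steel → 05.01; flat-rolled → 05.01.03; cold-drawn → 05.01.03.02. Scheduled 13%. anti-dumping (Javaros, 05.01): +19%; total 13% + 19% = 32%. → 32%.
Sum: 6% + 26% + 7% + 32% = 71%.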